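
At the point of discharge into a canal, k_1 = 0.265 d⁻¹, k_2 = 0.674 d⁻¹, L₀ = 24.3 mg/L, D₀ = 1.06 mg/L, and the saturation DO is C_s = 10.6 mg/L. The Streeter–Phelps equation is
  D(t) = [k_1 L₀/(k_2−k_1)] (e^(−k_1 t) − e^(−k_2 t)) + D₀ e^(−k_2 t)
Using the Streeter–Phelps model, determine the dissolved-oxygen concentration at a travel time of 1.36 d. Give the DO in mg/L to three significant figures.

k_1 L₀/(k_2−k_1) = 0.265×24.3/(0.674−0.265) = 6.440/0.4090 = 15.74 mg/L.
e^(−k_1 t) = e^(−0.265×1.360) = 0.6974; e^(−k_2 t) = e^(−0.674×1.360) = 0.3999.
D = 15.74 × (0.6974 − 0.3999) + 1.06 × 0.3999 = 4.685 + 0.4239 = 5.108 mg/L.
DO = C_s − D = 10.6 − 5.108 = 5.492 mg/L.

DO ≈ 5.49 mg/L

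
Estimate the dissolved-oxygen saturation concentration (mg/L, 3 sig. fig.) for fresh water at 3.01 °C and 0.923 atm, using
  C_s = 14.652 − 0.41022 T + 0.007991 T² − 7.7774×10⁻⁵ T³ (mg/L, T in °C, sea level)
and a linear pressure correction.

At sea level: C_s = 14.652 − 0.41022×3.01 + 0.007991×3.01² − 7.7774×10⁻⁵×3.01³ = 13.49 mg/L.
Pressure correction: C_s' = 13.49 × 0.923 = 12.45 mg/L.

C_s ≈ 12.4 mg/L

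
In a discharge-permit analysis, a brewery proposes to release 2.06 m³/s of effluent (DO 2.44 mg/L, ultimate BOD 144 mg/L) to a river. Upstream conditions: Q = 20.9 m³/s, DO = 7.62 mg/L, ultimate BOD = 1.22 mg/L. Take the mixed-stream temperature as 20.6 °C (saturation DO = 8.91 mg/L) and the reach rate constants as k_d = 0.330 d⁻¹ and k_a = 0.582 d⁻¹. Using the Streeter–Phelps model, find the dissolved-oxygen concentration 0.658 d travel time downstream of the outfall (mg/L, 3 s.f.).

DO ≈ 5.45 mg/L

Mixed DO = (20.9×7.62 + 2.06×2.44)/(20.9+2.06) = 164.3/22.96 = 7.155 mg/L.
Mixed L₀ = (20.9×1.22 + 2.06×144)/(22.96) = 322.1/22.96 = 14.03 mg/L.
Initial deficit D₀ = C_s − DO₀ = 8.91 − 7.155 = 1.755 mg/L.
D(0.658) = [0.330×14.03/(0.582−0.330)](e^(−0.330×0.658) − e^(−0.582×0.658)) + 1.755 e^(−0.582×0.658)
= 18.37 × (0.8048 − 0.6818) + 1.755 × 0.6818 = 3.456 mg/L.
DO = 8.91 − 3.456 = 5.454 mg/L.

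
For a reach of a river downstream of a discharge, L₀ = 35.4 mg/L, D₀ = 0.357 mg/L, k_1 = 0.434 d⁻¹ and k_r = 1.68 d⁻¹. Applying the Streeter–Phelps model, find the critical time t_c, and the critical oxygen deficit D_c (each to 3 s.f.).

t_c ≈ 1.06 d; D_c ≈ 5.77 mg/L

t_c = [1/(k_r−k_1)] ln[(k_r/k_1)(1 − D₀(k_r−k_1)/(k_1 L₀))]
= [1/(1.68−0.434)] ln[(1.68/0.434)(1 − 0.357×1.246/(0.434×35.4))]
= (1/1.246) ln[3.871 × 0.9710] = 0.8026 × ln(3.759) = 0.8026 × 1.324 = 1.063 d.
L(t_c) = L₀ e^(−k_1 t_c) = 35.4 × 0.6305 = 22.32 mg/L, and at the critical point k_r D_c = k_1 L, so D_c = (0.434/1.68) × 22.32 = 5.766 mg/L.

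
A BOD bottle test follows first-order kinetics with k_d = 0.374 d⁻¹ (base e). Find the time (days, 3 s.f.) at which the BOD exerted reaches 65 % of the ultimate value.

y/L₀ = 1 − e^(−k_d t) = 0.65 ⇒ e^(−k_d t) = 0.350
t = −ln(0.350) / 0.374 = 1.050 / 0.374 = 2.807 d.

t ≈ 2.81 d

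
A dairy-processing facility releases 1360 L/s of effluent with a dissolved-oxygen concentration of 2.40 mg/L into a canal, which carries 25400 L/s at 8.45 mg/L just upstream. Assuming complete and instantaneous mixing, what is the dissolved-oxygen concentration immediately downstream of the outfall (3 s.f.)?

8.14 mg/L

Flow-weighted mixing: C = (Q_r C_r + Q_w C_w)/(Q_r + Q_w)
= (25400×8.45 + 1360×2.40)/(25400 + 1360) = 217900/26760 = 8.143 mg/L.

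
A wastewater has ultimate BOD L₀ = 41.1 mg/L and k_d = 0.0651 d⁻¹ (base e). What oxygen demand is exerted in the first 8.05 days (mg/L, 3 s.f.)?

y_t = L₀(1 − e^(−k_d t)) = 41.1 × (1 − e^(−0.0651×8.05))
= 41.1 × (1 − 0.5921) = 41.1 × 0.4079 = 16.76 mg/L.

y ≈ 16.8 mg/L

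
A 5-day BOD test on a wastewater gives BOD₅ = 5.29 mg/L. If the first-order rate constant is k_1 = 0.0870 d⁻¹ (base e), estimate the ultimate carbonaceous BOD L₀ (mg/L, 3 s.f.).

L₀ ≈ 15.0 mg/L

BOD₅ = L₀(1 − e^(−5k_1)) ⇒ L₀ = BOD₅ / (1 − e^(−5×0.0870))
= 5.29 / (1 − 0.6473) = 5.29 / 0.3527 = 15.00 mg/L.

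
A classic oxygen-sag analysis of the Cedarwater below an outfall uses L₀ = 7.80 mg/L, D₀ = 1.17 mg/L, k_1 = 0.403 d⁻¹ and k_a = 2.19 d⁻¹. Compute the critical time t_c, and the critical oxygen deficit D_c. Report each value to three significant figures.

t_c = [1/(k_a−k_1)] ln[(k_a/k_1)(1 − D₀(k_a−k_1)/(k_1 L₀))]
= [1/(2.19−0.403)] ln[(2.19/0.403)(1 − 1.17×1.787/(0.403×7.80))]
= (1/1.787) ln[5.434 × 0.3349] = 0.5596 × ln(1.820) = 0.5596 × 0.5987 = 0.3350 d.
L(t_c) = L₀ e^(−k_1 t_c) = 7.80 × 0.8737 = 6.815 mg/L, and at the critical point k_a D_c = k_1 L, so D_c = (0.403/2.19) × 6.815 = 1.254 mg/L.

t_c ≈ 0.335 d; D_c ≈ 1.25 mg/L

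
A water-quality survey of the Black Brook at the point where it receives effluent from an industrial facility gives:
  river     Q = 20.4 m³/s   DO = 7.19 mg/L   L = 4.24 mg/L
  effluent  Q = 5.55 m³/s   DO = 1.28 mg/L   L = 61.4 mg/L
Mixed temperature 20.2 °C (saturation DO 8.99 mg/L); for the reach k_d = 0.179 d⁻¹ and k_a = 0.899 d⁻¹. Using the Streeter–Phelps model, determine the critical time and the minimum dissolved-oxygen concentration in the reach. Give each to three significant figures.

t_c ≈ 0.324 d; minimum DO ≈ 5.90 mg/L

Mixed DO = (20.4×7.19 + 5.55×1.28)/(20.4+5.55) = 153.8/25.95 = 5.926 mg/L.
Mixed L₀ = (20.4×4.24 + 5.55×61.4)/(25.95) = 427.3/25.95 = 16.46 mg/L.
Initial deficit D₀ = C_s − DO₀ = 8.99 − 5.926 = 3.064 mg/L.
t_c = (1/0.7200) ln[(0.899/0.179)(1 − 3.064×0.7200/(0.179×16.46))] = 1.389 × ln(1.263) = 0.3243 d.
D_c = (0.179/0.899) × 16.46 × e^(−0.179×0.3243) = 0.1991 × 16.46 × 0.9436 = 3.093 mg/L.
Minimum DO = 8.99 − 3.093 = 5.897 mg/L.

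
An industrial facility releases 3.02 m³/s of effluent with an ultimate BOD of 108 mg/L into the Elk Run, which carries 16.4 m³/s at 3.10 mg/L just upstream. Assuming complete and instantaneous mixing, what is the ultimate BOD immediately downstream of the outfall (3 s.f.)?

Flow-weighted mixing: C = (Q_r C_r + Q_w C_w)/(Q_r + Q_w)
= (16.4×3.10 + 3.02×108)/(16.4 + 3.02) = 377.0/19.42 = 19.41 mg/L.

19.4 mg/L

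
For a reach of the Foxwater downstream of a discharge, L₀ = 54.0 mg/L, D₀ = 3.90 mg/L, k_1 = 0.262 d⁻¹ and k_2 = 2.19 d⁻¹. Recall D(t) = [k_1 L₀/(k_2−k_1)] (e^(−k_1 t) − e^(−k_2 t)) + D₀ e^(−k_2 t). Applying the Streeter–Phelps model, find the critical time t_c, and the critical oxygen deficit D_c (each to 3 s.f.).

t_c ≈ 0.708 d; D_c ≈ 5.37 mg/L

At the critical point dD/dt = 0, so k_1 L₀ e^(−k_1 t) = k_2 D. Substituting D(t) from the Streeter–Phelps equation and solving for t gives
t_c = ln[(k_2/k_1)(1 − D₀(k_2−k_1)/(k_1 L₀))] / (k_2−k_1).
Here k_2−k_1 = 1.928 d⁻¹ and 1 − D₀(k_2−k_1)/(k_1 L₀) = 1 − 3.90×1.928/(0.262×54.0) = 0.4685, so
t_c = ln(8.359 × 0.4685) / 1.928 = 1.365 / 1.928 = 0.7081 d.
L(t_c) = L₀ e^(−k_1 t_c) = 54.0 × 0.8307 = 44.86 mg/L, and at the critical point k_2 D_c = k_1 L, so D_c = (0.262/2.19) × 44.86 = 5.366 mg/L.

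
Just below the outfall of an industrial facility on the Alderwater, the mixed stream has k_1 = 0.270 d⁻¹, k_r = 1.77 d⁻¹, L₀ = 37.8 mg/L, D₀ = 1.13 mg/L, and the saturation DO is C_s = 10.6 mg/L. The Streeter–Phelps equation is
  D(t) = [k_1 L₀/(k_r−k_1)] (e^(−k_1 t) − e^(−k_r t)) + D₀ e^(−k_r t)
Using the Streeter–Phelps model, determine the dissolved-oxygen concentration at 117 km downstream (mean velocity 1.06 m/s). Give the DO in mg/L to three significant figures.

Travel time t = x/v = 117 km / (1.06 m/s) = 117000 m / 1.06 m/s = 110400 s = 1.278 d.
k_1 L₀/(k_r−k_1) = 0.270×37.8/(1.77−0.270) = 10.21/1.500 = 6.804 mg/L.
e^(−k_1 t) = e^(−0.270×1.278) = 0.7083; e^(−k_r t) = e^(−1.77×1.278) = 0.1042.
D = 6.804 × (0.7083 − 0.1042) + 1.13 × 0.1042 = 4.110 + 0.1178 = 4.228 mg/L.
DO = C_s − D = 10.6 − 4.228 = 6.372 mg/L.

DO ≈ 6.37 mg/L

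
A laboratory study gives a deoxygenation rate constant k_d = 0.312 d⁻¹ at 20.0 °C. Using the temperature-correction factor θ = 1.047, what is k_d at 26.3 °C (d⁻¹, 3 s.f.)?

k_d ≈ 0.417 d⁻¹

k_d(T₂) = k_d(T₁) · θ^(T₂−T₁) = 0.312 × 1.047^(26.3−20.0)
= 0.312 × 1.047^6.30 = 0.312 × 1.336 = 0.4167 d⁻¹.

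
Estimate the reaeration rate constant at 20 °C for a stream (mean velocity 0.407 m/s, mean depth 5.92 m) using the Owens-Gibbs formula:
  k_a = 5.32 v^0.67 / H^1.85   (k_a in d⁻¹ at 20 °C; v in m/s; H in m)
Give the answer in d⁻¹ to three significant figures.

k_a ≈ 0.109 d⁻¹

k_a = 5.32 × 0.407^0.67 / 5.92^1.85 = 5.32 × 0.5476 / 26.84 = 0.1085 d⁻¹.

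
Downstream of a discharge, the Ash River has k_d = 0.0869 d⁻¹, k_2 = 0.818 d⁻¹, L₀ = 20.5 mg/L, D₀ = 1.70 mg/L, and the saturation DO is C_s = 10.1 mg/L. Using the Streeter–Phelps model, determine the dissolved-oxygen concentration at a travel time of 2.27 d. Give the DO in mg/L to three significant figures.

DO ≈ 8.21 mg/L

k_d L₀/(k_2−k_d) = 0.0869×20.5/(0.818−0.0869) = 1.781/0.7311 = 2.437 mg/L.
e^(−k_d t) = e^(−0.0869×2.270) = 0.8210; e^(−k_2 t) = e^(−0.818×2.270) = 0.1562.
D = 2.437 × (0.8210 − 0.1562) + 1.70 × 0.1562 = 1.620 + 0.2655 = 1.885 mg/L.
DO = C_s − D = 10.1 − 1.885 = 8.215 mg/L.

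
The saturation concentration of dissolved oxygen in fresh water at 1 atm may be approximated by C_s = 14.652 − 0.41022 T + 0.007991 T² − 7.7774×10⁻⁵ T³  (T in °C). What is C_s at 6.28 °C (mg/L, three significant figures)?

C_s = 14.652 − 0.41022×6.28 + 0.007991×6.28² − 7.7774×10⁻⁵×6.28³ = 12.37 mg/L.

C_s ≈ 12.4 mg/L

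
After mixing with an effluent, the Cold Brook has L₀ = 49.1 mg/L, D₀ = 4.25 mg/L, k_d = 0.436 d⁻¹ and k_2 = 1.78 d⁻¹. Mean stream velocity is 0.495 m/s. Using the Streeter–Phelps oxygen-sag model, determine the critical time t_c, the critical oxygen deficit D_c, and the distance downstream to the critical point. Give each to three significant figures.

t_c ≈ 0.816 d; D_c ≈ 8.43 mg/L; x_c ≈ 34.9 km

t_c = [1/(k_2−k_d)] ln[(k_2/k_d)(1 − D₀(k_2−k_d)/(k_d L₀))]
= [1/(1.78−0.436)] ln[(1.78/0.436)(1 − 4.25×1.344/(0.436×49.1))]
= (1/1.344) ln[4.083 × 0.7332] = 0.7440 × ln(2.993) = 0.7440 × 1.096 = 0.8157 d.
D_c = (k_d/k_2) L₀ e^(−k_d t_c) = (0.436/1.78) × 49.1 × e^(−0.436×0.8157) = 0.2449 × 49.1 × 0.7007 = 8.427 mg/L.
x_c = v t_c = 0.495 m/s × 0.8157 d × 86400 s/d = 34890 m ≈ 34.9 km.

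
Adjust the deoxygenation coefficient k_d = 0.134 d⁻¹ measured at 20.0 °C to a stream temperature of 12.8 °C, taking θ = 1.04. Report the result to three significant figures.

k_d ≈ 0.101 d⁻¹

k_d(T₂) = k_d(T₁) · θ^(T₂−T₁) = 0.134 × 1.04^(12.8−20.0)
= 0.134 × 1.04^-7.20 = 0.134 × 0.7540 = 0.1010 d⁻¹.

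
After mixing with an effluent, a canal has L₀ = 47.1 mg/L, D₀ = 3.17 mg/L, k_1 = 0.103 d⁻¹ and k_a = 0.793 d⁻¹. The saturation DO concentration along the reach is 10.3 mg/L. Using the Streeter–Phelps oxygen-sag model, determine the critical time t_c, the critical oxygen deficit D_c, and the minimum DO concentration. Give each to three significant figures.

With k_a/k_1 = 7.699 and 1 − D₀(k_a−k_1)/(k_1 L₀) = 0.5491,
t_c = ln(7.699 × 0.5491) / (0.793 − 0.103) = ln(4.228) / 0.6900 = 1.442/0.6900 = 2.089 d.
L(t_c) = L₀ e^(−k_1 t_c) = 47.1 × 0.8064 = 37.98 mg/L, and at the critical point k_a D_c = k_1 L, so D_c = (0.103/0.793) × 37.98 = 4.933 mg/L.
Minimum DO = C_s − D_c = 10.3 − 4.933 = 5.367 mg/L.

t_c ≈ 2.09 d; D_c ≈ 4.93 mg/L; min DO ≈ 5.37 mg/L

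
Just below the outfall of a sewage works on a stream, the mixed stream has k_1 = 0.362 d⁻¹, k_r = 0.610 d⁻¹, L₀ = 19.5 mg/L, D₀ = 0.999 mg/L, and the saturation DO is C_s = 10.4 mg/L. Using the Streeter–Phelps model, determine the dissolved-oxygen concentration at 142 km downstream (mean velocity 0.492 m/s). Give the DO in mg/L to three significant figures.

DO ≈ 5.49 mg/L

Travel time t = x/v = 142 km / (0.492 m/s) = 142000 m / 0.492 m/s = 288600 s = 3.340 d.
k_1 L₀/(k_r−k_1) = 0.362×19.5/(0.610−0.362) = 7.059/0.2480 = 28.46 mg/L.
e^(−k_1 t) = e^(−0.362×3.340) = 0.2984; e^(−k_r t) = e^(−0.610×3.340) = 0.1303.
D = 28.46 × (0.2984 − 0.1303) + 0.999 × 0.1303 = 4.784 + 0.1302 = 4.915 mg/L.
DO = C_s − D = 10.4 − 4.915 = 5.485 mg/L.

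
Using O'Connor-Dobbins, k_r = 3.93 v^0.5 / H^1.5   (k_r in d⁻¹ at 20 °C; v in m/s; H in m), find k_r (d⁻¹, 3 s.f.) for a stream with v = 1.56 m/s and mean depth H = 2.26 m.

k_r = 3.93 × 1.56^0.5 / 2.26^1.5 = 3.93 × 1.249 / 3.398 = 1.445 d⁻¹.

k_r ≈ 1.44 d⁻¹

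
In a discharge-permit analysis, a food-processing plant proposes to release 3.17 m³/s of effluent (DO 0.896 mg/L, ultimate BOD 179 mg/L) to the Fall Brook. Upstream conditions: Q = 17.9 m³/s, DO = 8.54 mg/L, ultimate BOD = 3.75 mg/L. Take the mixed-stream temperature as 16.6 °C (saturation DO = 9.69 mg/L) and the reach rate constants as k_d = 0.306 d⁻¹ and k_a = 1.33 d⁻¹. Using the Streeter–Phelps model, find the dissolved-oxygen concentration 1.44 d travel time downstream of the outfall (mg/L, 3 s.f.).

DO ≈ 4.88 mg/L

Mixed DO = (17.9×8.54 + 3.17×0.896)/(17.9+3.17) = 155.7/21.07 = 7.390 mg/L.
Mixed L₀ = (17.9×3.75 + 3.17×179)/(21.07) = 634.6/21.07 = 30.12 mg/L.
Initial deficit D₀ = C_s − DO₀ = 9.69 − 7.390 = 2.300 mg/L.
D(1.44) = [0.306×30.12/(1.33−0.306)](e^(−0.306×1.44) − e^(−1.33×1.44)) + 2.300 e^(−1.33×1.44)
= 9.000 × (0.6436 − 0.1473) + 2.300 × 0.1473 = 4.805 mg/L.
DO = 9.69 − 4.805 = 4.885 mg/L.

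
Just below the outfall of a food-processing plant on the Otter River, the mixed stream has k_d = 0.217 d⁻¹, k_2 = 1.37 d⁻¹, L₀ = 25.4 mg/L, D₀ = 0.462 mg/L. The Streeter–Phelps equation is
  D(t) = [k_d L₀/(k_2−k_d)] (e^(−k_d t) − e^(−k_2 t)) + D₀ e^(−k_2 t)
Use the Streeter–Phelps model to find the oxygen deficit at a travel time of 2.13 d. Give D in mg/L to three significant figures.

k_d L₀/(k_2−k_d) = 0.217×25.4/(1.37−0.217) = 5.512/1.153 = 4.780 mg/L.
e^(−k_d t) = e^(−0.217×2.130) = 0.6299; e^(−k_2 t) = e^(−1.37×2.130) = 0.05404.
D = 4.780 × (0.6299 − 0.05404) + 0.462 × 0.05404 = 2.753 + 0.02496 = 2.778 mg/L.

D ≈ 2.78 mg/L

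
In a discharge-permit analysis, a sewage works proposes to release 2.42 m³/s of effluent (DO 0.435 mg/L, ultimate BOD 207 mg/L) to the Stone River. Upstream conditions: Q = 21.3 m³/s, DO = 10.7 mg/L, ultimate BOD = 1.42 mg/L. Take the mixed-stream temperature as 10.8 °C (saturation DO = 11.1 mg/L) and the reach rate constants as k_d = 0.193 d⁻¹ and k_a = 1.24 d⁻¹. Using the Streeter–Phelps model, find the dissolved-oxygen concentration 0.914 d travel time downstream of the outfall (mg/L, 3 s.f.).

DO ≈ 8.50 mg/L

Mixed DO = (21.3×10.7 + 2.42×0.435)/(21.3+2.42) = 229.0/23.72 = 9.653 mg/L.
Mixed L₀ = (21.3×1.42 + 2.42×207)/(23.72) = 531.2/23.72 = 22.39 mg/L.
Initial deficit D₀ = C_s − DO₀ = 11.1 − 9.653 = 1.447 mg/L.
D(0.914) = [0.193×22.39/(1.24−0.193)](e^(−0.193×0.914) − e^(−1.24×0.914)) + 1.447 e^(−1.24×0.914)
= 4.128 × (0.8383 − 0.3219) + 1.447 × 0.3219 = 2.597 mg/L.
DO = 11.1 − 2.597 = 8.503 mg/L.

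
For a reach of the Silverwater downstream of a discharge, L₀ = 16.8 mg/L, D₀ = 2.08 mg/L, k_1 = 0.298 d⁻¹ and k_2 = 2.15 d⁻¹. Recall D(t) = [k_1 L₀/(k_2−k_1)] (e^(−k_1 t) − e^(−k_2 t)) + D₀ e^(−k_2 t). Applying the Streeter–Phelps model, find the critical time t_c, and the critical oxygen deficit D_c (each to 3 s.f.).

t_c = [1/(k_2−k_1)] ln[(k_2/k_1)(1 − D₀(k_2−k_1)/(k_1 L₀))]
= [1/(2.15−0.298)] ln[(2.15/0.298)(1 − 2.08×1.852/(0.298×16.8))]
= (1/1.852) ln[7.215 × 0.2306] = 0.5400 × ln(1.663) = 0.5400 × 0.5089 = 0.2748 d.
D_c = (k_1/k_2) L₀ e^(−k_1 t_c) = (0.298/2.15) × 16.8 × e^(−0.298×0.2748) = 0.1386 × 16.8 × 0.9214 = 2.145 mg/L.

t_c ≈ 0.275 d; D_c ≈ 2.15 mg/L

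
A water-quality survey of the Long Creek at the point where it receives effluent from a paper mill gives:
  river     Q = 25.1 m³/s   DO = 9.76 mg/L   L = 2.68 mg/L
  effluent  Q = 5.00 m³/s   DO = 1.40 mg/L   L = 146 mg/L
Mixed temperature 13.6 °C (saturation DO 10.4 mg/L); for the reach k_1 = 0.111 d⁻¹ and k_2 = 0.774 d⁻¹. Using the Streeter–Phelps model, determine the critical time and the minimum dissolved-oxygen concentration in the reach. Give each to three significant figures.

Mixed DO = (25.1×9.76 + 5.00×1.40)/(25.1+5.00) = 252.0/30.10 = 8.371 mg/L.
Mixed L₀ = (25.1×2.68 + 5.00×146)/(30.10) = 797.3/30.10 = 26.49 mg/L.
Initial deficit D₀ = C_s − DO₀ = 10.4 − 8.371 = 2.029 mg/L.
t_c = (1/0.6630) ln[(0.774/0.111)(1 − 2.029×0.6630/(0.111×26.49))] = 1.508 × ln(3.783) = 2.007 d.
D_c = (0.111/0.774) × 26.49 × e^(−0.111×2.007) = 0.1434 × 26.49 × 0.8003 = 3.040 mg/L.
Minimum DO = 10.4 − 3.040 = 7.360 mg/L.

t_c ≈ 2.01 d; minimum DO ≈ 7.36 mg/L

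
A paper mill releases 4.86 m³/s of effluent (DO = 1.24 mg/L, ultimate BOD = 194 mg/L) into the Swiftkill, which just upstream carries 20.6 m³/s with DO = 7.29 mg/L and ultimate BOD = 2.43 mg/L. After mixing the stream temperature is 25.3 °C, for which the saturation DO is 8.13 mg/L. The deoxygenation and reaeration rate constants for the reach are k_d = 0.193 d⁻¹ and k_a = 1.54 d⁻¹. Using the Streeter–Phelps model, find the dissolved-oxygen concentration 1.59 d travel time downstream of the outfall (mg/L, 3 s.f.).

DO ≈ 4.33 mg/L

Mixed DO = (20.6×7.29 + 4.86×1.24)/(20.6+4.86) = 156.2/25.46 = 6.135 mg/L.
Mixed L₀ = (20.6×2.43 + 4.86×194)/(25.46) = 992.9/25.46 = 39.00 mg/L.
Initial deficit D₀ = C_s − DO₀ = 8.13 − 6.135 = 1.995 mg/L.
D(1.59) = [0.193×39.00/(1.54−0.193)](e^(−0.193×1.59) − e^(−1.54×1.59)) + 1.995 e^(−1.54×1.59)
= 5.588 × (0.7357 − 0.08641) + 1.995 × 0.08641 = 3.801 mg/L.
DO = 8.13 − 3.801 = 4.329 mg/L.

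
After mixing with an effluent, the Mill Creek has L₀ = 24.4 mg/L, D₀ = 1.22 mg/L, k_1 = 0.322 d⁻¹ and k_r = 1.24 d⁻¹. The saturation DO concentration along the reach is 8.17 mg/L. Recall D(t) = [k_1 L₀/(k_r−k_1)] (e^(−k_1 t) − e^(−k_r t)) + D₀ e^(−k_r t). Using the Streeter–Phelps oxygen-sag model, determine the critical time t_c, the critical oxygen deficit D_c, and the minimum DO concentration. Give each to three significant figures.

t_c ≈ 1.30 d; D_c ≈ 4.17 mg/L; min DO ≈ 4.00 mg/L

t_c = [1/(k_r−k_1)] ln[(k_r/k_1)(1 − D₀(k_r−k_1)/(k_1 L₀))]
= [1/(1.24−0.322)] ln[(1.24/0.322)(1 − 1.22×0.9180/(0.322×24.4))]
= (1/0.9180) ln[3.851 × 0.8575] = 1.089 × ln(3.302) = 1.089 × 1.195 = 1.301 d.
L(t_c) = L₀ e^(−k_1 t_c) = 24.4 × 0.6577 = 16.05 mg/L, and at the critical point k_r D_c = k_1 L, so D_c = (0.322/1.24) × 16.05 = 4.167 mg/L.
Minimum DO = C_s − D_c = 8.17 − 4.167 = 4.003 mg/L.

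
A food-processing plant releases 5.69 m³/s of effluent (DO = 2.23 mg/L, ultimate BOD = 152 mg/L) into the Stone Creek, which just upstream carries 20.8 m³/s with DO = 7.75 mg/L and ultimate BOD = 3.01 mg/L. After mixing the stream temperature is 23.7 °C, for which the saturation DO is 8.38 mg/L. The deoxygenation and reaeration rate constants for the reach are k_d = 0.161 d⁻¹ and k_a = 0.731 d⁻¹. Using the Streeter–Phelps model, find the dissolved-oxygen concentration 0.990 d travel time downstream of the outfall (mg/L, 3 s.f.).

DO ≈ 3.86 mg/L

Mixed DO = (20.8×7.75 + 5.69×2.23)/(20.8+5.69) = 173.9/26.49 = 6.564 mg/L.
Mixed L₀ = (20.8×3.01 + 5.69×152)/(26.49) = 927.5/26.49 = 35.01 mg/L.
Initial deficit D₀ = C_s − DO₀ = 8.38 − 6.564 = 1.816 mg/L.
D(0.990) = [0.161×35.01/(0.731−0.161)](e^(−0.161×0.990) − e^(−0.731×0.990)) + 1.816 e^(−0.731×0.990)
= 9.890 × (0.8527 − 0.4850) + 1.816 × 0.4850 = 4.517 mg/L.
DO = 8.38 − 4.517 = 3.863 mg/L.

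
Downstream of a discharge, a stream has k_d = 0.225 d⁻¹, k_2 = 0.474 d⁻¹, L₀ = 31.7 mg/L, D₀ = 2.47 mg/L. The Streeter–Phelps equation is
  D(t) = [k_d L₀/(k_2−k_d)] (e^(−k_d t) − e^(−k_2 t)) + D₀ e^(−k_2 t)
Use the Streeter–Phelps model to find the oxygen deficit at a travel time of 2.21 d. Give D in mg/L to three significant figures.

D ≈ 8.24 mg/L

k_d L₀/(k_2−k_d) = 0.225×31.7/(0.474−0.225) = 7.133/0.2490 = 28.64 mg/L.
e^(−k_d t) = e^(−0.225×2.210) = 0.6082; e^(−k_2 t) = e^(−0.474×2.210) = 0.3508.
D = 28.64 × (0.6082 − 0.3508) + 2.47 × 0.3508 = 7.373 + 0.8665 = 8.240 mg/L.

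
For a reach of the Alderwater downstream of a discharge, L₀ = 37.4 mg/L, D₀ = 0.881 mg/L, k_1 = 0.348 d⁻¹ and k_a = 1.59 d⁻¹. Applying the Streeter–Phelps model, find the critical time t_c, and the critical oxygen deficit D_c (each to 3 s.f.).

t_c ≈ 1.15 d; D_c ≈ 5.48 mg/L

With k_a/k_1 = 4.569 and 1 − D₀(k_a−k_1)/(k_1 L₀) = 0.9159,
t_c = ln(4.569 × 0.9159) / (1.59 − 0.348) = ln(4.185) / 1.242 = 1.431/1.242 = 1.153 d.
D_c = (k_1/k_a) L₀ e^(−k_1 t_c) = (0.348/1.59) × 37.4 × e^(−0.348×1.153) = 0.2189 × 37.4 × 0.6696 = 5.481 mg/L.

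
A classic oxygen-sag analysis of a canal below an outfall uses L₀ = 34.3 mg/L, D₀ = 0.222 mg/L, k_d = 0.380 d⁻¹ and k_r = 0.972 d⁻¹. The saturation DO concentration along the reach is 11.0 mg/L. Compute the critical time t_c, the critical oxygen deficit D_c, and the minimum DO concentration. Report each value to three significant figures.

t_c ≈ 1.57 d; D_c ≈ 7.39 mg/L; min DO ≈ 3.61 mg/L

With k_r/k_d = 2.558 and 1 − D₀(k_r−k_d)/(k_d L₀) = 0.9899,
t_c = ln(2.558 × 0.9899) / (0.972 − 0.380) = ln(2.532) / 0.5920 = 0.9291/0.5920 = 1.569 d.
L(t_c) = L₀ e^(−k_d t_c) = 34.3 × 0.5508 = 18.89 mg/L, and at the critical point k_r D_c = k_d L, so D_c = (0.380/0.972) × 18.89 = 7.386 mg/L.
Minimum DO = C_s − D_c = 11.0 − 7.386 = 3.614 mg/L.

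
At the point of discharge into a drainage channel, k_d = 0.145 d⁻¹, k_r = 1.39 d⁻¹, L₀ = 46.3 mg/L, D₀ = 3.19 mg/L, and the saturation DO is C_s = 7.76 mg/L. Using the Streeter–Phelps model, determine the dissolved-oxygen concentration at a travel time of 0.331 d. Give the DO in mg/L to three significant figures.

k_d L₀/(k_r−k_d) = 0.145×46.3/(1.39−0.145) = 6.713/1.245 = 5.392 mg/L.
e^(−k_d t) = e^(−0.145×0.3310) = 0.9531; e^(−k_r t) = e^(−1.39×0.3310) = 0.6312.
D = 5.392 × (0.9531 − 0.6312) + 3.19 × 0.6312 = 1.736 + 2.014 = 3.749 mg/L.
DO = C_s − D = 7.76 − 3.749 = 4.011 mg/L.

DO ≈ 4.01 mg/L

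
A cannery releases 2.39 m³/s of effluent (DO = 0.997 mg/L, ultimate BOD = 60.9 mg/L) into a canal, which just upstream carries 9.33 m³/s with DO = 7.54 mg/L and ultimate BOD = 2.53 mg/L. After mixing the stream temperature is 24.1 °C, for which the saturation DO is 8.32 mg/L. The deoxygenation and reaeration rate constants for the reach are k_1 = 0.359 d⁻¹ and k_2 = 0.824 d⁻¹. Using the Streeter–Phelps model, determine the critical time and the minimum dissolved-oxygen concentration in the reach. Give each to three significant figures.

Mixed DO = (9.33×7.54 + 2.39×0.997)/(9.33+2.39) = 72.73/11.72 = 6.206 mg/L.
Mixed L₀ = (9.33×2.53 + 2.39×60.9)/(11.72) = 169.2/11.72 = 14.43 mg/L.
Initial deficit D₀ = C_s − DO₀ = 8.32 − 6.206 = 2.114 mg/L.
t_c = (1/0.4650) ln[(0.824/0.359)(1 − 2.114×0.4650/(0.359×14.43))] = 2.151 × ln(1.860) = 1.334 d.
D_c = (0.359/0.824) × 14.43 × e^(−0.359×1.334) = 0.4357 × 14.43 × 0.6194 = 3.895 mg/L.
Minimum DO = 8.32 − 3.895 = 4.425 mg/L.

t_c ≈ 1.33 d; minimum DO ≈ 4.43 mg/L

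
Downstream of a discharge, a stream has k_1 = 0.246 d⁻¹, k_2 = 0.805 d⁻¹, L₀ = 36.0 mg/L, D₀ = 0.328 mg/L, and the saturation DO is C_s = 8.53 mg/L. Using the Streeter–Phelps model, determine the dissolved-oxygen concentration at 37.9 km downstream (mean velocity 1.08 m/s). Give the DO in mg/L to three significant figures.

DO ≈ 5.38 mg/L

Travel time t = x/v = 37.9 km / (1.08 m/s) = 37900 m / 1.08 m/s = 35090 s = 0.4062 d.
k_1 L₀/(k_2−k_1) = 0.246×36.0/(0.805−0.246) = 8.856/0.5590 = 15.84 mg/L.
e^(−k_1 t) = e^(−0.246×0.4062) = 0.9049; e^(−k_2 t) = e^(−0.805×0.4062) = 0.7211.
D = 15.84 × (0.9049 − 0.7211) + 0.328 × 0.7211 = 2.912 + 0.2365 = 3.148 mg/L.
DO = C_s − D = 8.53 − 3.148 = 5.382 mg/L.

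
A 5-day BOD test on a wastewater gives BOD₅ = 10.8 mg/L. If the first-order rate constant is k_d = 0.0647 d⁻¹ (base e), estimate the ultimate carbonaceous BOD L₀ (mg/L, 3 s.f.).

BOD₅ = L₀(1 − e^(−5k_d)) ⇒ L₀ = BOD₅ / (1 − e^(−5×0.0647))
= 10.8 / (1 − 0.7236) = 10.8 / 0.2764 = 39.08 mg/L.

L₀ ≈ 39.1 mg/L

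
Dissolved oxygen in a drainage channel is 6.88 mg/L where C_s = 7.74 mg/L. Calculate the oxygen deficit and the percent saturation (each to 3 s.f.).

D ≈ 0.860 mg/L; 88.9 % saturation

D = C_s − C = 7.74 − 6.88 = 0.860 mg/L.
% saturation = 6.88/7.74 × 100 = 88.9 %.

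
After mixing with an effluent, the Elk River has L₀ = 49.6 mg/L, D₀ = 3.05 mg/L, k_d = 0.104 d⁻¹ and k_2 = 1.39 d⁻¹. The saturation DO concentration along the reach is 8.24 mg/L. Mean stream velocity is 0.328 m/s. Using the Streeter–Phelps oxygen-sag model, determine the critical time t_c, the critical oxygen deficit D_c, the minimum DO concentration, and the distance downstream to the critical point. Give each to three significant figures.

With k_2/k_d = 13.37 and 1 − D₀(k_2−k_d)/(k_d L₀) = 0.2396,
t_c = ln(13.37 × 0.2396) / (1.39 − 0.104) = ln(3.203) / 1.286 = 1.164/1.286 = 0.9051 d.
L(t_c) = L₀ e^(−k_d t_c) = 49.6 × 0.9102 = 45.14 mg/L, and at the critical point k_2 D_c = k_d L, so D_c = (0.104/1.39) × 45.14 = 3.378 mg/L.
Minimum DO = C_s − D_c = 8.24 − 3.378 = 4.862 mg/L.
x_c = v t_c = 0.328 m/s × 0.9051 d × 86400 s/d = 25650 m ≈ 25.7 km.

t_c ≈ 0.905 d; D_c ≈ 3.38 mg/L; min DO ≈ 4.86 mg/L; x_c ≈ 25.7 km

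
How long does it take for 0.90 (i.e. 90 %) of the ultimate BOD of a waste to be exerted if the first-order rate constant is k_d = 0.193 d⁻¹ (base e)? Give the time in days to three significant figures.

y/L₀ = 1 − e^(−k_d t) = 0.90 ⇒ e^(−k_d t) = 0.100
t = −ln(0.100) / 0.193 = 2.303 / 0.193 = 11.93 d.

t ≈ 11.9 d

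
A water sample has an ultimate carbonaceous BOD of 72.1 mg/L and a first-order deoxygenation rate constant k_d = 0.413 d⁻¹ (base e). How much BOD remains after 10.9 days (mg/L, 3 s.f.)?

L_t = L₀ e^(−k_d t) = 72.1 × e^(−0.413×10.9) = 72.1 × 0.01109 = 0.7996 mg/L.

L ≈ 0.800 mg/L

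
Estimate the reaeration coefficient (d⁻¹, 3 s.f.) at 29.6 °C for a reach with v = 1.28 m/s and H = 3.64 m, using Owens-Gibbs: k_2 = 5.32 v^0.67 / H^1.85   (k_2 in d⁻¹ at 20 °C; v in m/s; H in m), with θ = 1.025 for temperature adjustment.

k_2(20) = 5.32 × 1.28^0.67 / 3.64^1.85 = 5.32 × 1.180 / 10.92 = 0.5750 d⁻¹.
k_2(29.6) = 0.5750 × 1.025^(29.6−20) = 0.5750 × 1.268 = 0.7289 d⁻¹.

k_2 ≈ 0.729 d⁻¹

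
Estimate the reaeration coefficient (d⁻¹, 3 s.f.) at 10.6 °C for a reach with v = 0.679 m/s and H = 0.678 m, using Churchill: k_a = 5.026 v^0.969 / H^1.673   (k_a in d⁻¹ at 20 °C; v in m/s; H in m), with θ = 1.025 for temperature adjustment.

k_a ≈ 5.25 d⁻¹

k_a(20) = 5.026 × 0.679^0.969 / 0.678^1.673 = 5.026 × 0.6872 / 0.5220 = 6.617 d⁻¹.
k_a(10.6) = 6.617 × 1.025^(10.6−20) = 6.617 × 0.7929 = 5.246 d⁻¹.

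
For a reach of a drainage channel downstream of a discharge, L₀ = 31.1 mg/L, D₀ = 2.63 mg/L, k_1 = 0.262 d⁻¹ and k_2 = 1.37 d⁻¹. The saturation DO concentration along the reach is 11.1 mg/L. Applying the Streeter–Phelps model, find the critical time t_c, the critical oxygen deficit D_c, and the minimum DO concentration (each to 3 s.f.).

At the critical point dD/dt = 0, so k_1 L₀ e^(−k_1 t) = k_2 D. Substituting D(t) from the Streeter–Phelps equation and solving for t gives
t_c = ln[(k_2/k_1)(1 − D₀(k_2−k_1)/(k_1 L₀))] / (k_2−k_1).
Here k_2−k_1 = 1.108 d⁻¹ and 1 − D₀(k_2−k_1)/(k_1 L₀) = 1 − 2.63×1.108/(0.262×31.1) = 0.6424, so
t_c = ln(5.229 × 0.6424) / 1.108 = 1.212 / 1.108 = 1.094 d.
L(t_c) = L₀ e^(−k_1 t_c) = 31.1 × 0.7509 = 23.35 mg/L, and at the critical point k_2 D_c = k_1 L, so D_c = (0.262/1.37) × 23.35 = 4.466 mg/L.
Minimum DO = C_s − D_c = 11.1 − 4.466 = 6.634 mg/L.

t_c ≈ 1.09 d; D_c ≈ 4.47 mg/L; min DO ≈ 6.63 mg/L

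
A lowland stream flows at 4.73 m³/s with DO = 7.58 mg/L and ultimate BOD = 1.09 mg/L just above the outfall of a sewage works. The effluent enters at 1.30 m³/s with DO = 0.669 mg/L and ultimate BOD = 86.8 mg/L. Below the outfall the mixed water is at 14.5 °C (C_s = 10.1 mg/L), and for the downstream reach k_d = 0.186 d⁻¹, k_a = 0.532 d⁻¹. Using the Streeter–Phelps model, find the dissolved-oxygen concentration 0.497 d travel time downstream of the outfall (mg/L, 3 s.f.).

Mixed DO = (4.73×7.58 + 1.30×0.669)/(4.73+1.30) = 36.72/6.030 = 6.090 mg/L.
Mixed L₀ = (4.73×1.09 + 1.30×86.8)/(6.030) = 118.0/6.030 = 19.57 mg/L.
Initial deficit D₀ = C_s − DO₀ = 10.1 − 6.090 = 4.010 mg/L.
D(0.497) = [0.186×19.57/(0.532−0.186)](e^(−0.186×0.497) − e^(−0.532×0.497)) + 4.010 e^(−0.532×0.497)
= 10.52 × (0.9117 − 0.7677) + 4.010 × 0.7677 = 4.593 mg/L.
DO = 10.1 − 4.593 = 5.507 mg/L.

DO ≈ 5.51 mg/L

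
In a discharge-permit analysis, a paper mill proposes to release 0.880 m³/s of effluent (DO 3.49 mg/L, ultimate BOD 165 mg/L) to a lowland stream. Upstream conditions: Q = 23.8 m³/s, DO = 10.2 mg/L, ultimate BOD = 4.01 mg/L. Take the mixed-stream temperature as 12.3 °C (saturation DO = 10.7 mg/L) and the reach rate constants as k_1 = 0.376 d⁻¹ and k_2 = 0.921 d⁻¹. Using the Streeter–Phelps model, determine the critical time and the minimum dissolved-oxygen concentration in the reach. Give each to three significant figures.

t_c ≈ 1.43 d; minimum DO ≈ 8.38 mg/L

Mixed DO = (23.8×10.2 + 0.880×3.49)/(23.8+0.880) = 245.8/24.68 = 9.961 mg/L.
Mixed L₀ = (23.8×4.01 + 0.880×165)/(24.68) = 240.6/24.68 = 9.750 mg/L.
Initial deficit D₀ = C_s − DO₀ = 10.7 − 9.961 = 0.7393 mg/L.
t_c = (1/0.5450) ln[(0.921/0.376)(1 − 0.7393×0.5450/(0.376×9.750))] = 1.835 × ln(2.180) = 1.430 d.
D_c = (0.376/0.921) × 9.750 × e^(−0.376×1.430) = 0.4083 × 9.750 × 0.5841 = 2.325 mg/L.
Minimum DO = 10.7 − 2.325 = 8.375 mg/L.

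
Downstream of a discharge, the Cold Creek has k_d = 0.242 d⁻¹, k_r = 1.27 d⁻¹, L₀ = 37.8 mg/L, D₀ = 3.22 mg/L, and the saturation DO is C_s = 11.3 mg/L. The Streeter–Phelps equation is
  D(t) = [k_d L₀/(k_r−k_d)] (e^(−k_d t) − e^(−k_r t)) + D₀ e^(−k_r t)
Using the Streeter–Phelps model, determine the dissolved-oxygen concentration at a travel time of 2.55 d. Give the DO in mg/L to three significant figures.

DO ≈ 6.72 mg/L

k_d L₀/(k_r−k_d) = 0.242×37.8/(1.27−0.242) = 9.148/1.028 = 8.898 mg/L.
e^(−k_d t) = e^(−0.242×2.550) = 0.5395; e^(−k_r t) = e^(−1.27×2.550) = 0.03922.
D = 8.898 × (0.5395 − 0.03922) + 3.22 × 0.03922 = 4.452 + 0.1263 = 4.578 mg/L.
DO = C_s − D = 11.3 − 4.578 = 6.722 mg/L.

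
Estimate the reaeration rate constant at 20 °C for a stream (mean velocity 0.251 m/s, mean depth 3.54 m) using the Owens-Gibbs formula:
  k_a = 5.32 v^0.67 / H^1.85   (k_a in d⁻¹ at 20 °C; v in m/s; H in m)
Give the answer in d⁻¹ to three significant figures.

k_a = 5.32 × 0.251^0.67 / 3.54^1.85 = 5.32 × 0.3961 / 10.37 = 0.2033 d⁻¹.

k_a ≈ 0.203 d⁻¹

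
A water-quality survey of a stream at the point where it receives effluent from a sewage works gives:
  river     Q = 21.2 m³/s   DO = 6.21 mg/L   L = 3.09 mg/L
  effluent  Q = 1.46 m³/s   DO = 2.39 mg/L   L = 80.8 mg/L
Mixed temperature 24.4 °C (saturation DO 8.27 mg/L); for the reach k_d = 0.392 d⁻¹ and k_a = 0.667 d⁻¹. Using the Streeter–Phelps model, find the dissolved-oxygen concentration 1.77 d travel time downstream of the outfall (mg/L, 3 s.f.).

DO ≈ 5.34 mg/L

Mixed DO = (21.2×6.21 + 1.46×2.39)/(21.2+1.46) = 135.1/22.66 = 5.964 mg/L.
Mixed L₀ = (21.2×3.09 + 1.46×80.8)/(22.66) = 183.5/22.66 = 8.097 mg/L.
Initial deficit D₀ = C_s − DO₀ = 8.27 − 5.964 = 2.306 mg/L.
D(1.77) = [0.392×8.097/(0.667−0.392)](e^(−0.392×1.77) − e^(−0.667×1.77)) + 2.306 e^(−0.667×1.77)
= 11.54 × (0.4997 − 0.3071) + 2.306 × 0.3071 = 2.931 mg/L.
DO = 8.27 − 2.931 = 5.339 mg/L.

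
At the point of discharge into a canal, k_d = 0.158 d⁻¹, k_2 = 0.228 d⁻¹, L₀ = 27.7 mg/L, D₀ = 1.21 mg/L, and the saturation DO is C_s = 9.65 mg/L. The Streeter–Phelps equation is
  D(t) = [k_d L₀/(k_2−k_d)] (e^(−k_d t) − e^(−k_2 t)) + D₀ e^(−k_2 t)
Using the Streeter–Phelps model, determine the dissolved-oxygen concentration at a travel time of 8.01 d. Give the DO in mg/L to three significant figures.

k_d L₀/(k_2−k_d) = 0.158×27.7/(0.228−0.158) = 4.377/0.07000 = 62.52 mg/L.
e^(−k_d t) = e^(−0.158×8.010) = 0.2821; e^(−k_2 t) = e^(−0.228×8.010) = 0.1610.
D = 62.52 × (0.2821 − 0.1610) + 1.21 × 0.1610 = 7.569 + 0.1948 = 7.764 mg/L.
DO = C_s − D = 9.65 − 7.764 = 1.886 mg/L.

DO ≈ 1.89 mg/L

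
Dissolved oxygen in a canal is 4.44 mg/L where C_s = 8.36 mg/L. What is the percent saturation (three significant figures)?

% saturation = C/C_s × 100 = 4.44/8.36 × 100 = 53.1 %.

53.1 % saturation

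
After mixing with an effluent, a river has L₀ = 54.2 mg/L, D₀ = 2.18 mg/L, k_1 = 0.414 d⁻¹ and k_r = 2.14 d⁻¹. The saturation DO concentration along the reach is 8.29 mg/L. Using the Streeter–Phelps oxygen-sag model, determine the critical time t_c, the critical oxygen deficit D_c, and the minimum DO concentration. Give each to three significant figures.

t_c ≈ 0.845 d; D_c ≈ 7.39 mg/L; min DO ≈ 0.901 mg/L

At the critical point dD/dt = 0, so k_1 L₀ e^(−k_1 t) = k_r D. Substituting D(t) from the Streeter–Phelps equation and solving for t gives
t_c = ln[(k_r/k_1)(1 − D₀(k_r−k_1)/(k_1 L₀))] / (k_r−k_1).
Here k_r−k_1 = 1.726 d⁻¹ and 1 − D₀(k_r−k_1)/(k_1 L₀) = 1 − 2.18×1.726/(0.414×54.2) = 0.8323, so
t_c = ln(5.169 × 0.8323) / 1.726 = 1.459 / 1.726 = 0.8454 d.
L(t_c) = L₀ e^(−k_1 t_c) = 54.2 × 0.7047 = 38.19 mg/L, and at the critical point k_r D_c = k_1 L, so D_c = (0.414/2.14) × 38.19 = 7.389 mg/L.
Minimum DO = C_s − D_c = 8.29 − 7.389 = 0.9010 mg/L.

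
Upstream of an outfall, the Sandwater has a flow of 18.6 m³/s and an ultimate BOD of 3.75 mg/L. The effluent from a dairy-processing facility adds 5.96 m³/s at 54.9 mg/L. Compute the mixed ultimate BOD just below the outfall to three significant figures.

Flow-weighted mixing: C = (Q_r C_r + Q_w C_w)/(Q_r + Q_w)
= (18.6×3.75 + 5.96×54.9)/(18.6 + 5.96) = 397.0/24.56 = 16.16 mg/L.

16.2 mg/L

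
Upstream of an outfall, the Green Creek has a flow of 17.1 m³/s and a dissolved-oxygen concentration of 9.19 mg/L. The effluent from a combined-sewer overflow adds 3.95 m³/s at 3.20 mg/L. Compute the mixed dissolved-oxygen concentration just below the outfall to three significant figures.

Flow-weighted mixing: C = (Q_r C_r + Q_w C_w)/(Q_r + Q_w)
= (17.1×9.19 + 3.95×3.20)/(17.1 + 3.95) = 169.8/21.05 = 8.066 mg/L.

8.07 mg/L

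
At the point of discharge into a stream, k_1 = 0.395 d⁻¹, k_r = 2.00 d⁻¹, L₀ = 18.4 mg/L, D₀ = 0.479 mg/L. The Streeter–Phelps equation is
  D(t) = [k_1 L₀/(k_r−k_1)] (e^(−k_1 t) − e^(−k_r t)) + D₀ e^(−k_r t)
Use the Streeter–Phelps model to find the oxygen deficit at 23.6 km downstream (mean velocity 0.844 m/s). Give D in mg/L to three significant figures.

Travel time t = x/v = 23.6 km / (0.844 m/s) = 23600 m / 0.844 m/s = 27960 s = 0.3236 d.
k_1 L₀/(k_r−k_1) = 0.395×18.4/(2.00−0.395) = 7.268/1.605 = 4.528 mg/L.
e^(−k_1 t) = e^(−0.395×0.3236) = 0.8800; e^(−k_r t) = e^(−2.00×0.3236) = 0.5235.
D = 4.528 × (0.8800 − 0.5235) + 0.479 × 0.5235 = 1.614 + 0.2507 = 1.865 mg/L.

D ≈ 1.87 mg/L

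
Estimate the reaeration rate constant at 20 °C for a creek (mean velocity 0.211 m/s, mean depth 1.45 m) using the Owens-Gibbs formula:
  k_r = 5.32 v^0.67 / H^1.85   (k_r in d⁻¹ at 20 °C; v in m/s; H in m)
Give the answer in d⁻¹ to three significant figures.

k_r = 5.32 × 0.211^0.67 / 1.45^1.85 = 5.32 × 0.3526 / 1.989 = 0.9433 d⁻¹.

k_r ≈ 0.943 d⁻¹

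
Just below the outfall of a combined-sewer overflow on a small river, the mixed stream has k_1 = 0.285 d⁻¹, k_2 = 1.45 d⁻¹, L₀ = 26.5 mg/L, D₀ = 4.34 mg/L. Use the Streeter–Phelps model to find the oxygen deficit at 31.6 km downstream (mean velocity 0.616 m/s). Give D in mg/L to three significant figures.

Travel time t = x/v = 31.6 km / (0.616 m/s) = 31600 m / 0.616 m/s = 51300 s = 0.5937 d.
k_1 L₀/(k_2−k_1) = 0.285×26.5/(1.45−0.285) = 7.552/1.165 = 6.483 mg/L.
e^(−k_1 t) = e^(−0.285×0.5937) = 0.8443; e^(−k_2 t) = e^(−1.45×0.5937) = 0.4228.
D = 6.483 × (0.8443 − 0.4228) + 4.34 × 0.4228 = 2.733 + 1.835 = 4.568 mg/L.

D ≈ 4.57 mg/L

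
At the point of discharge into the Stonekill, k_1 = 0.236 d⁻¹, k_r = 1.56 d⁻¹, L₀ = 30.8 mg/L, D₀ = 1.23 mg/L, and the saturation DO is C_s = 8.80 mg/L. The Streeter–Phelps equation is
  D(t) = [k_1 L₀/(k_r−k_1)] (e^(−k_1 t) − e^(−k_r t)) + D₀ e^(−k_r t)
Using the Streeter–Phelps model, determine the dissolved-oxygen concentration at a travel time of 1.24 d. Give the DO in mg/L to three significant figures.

DO ≈ 5.32 mg/L

k_1 L₀/(k_r−k_1) = 0.236×30.8/(1.56−0.236) = 7.269/1.324 = 5.490 mg/L.
e^(−k_1 t) = e^(−0.236×1.240) = 0.7463; e^(−k_r t) = e^(−1.56×1.240) = 0.1445.
D = 5.490 × (0.7463 − 0.1445) + 1.23 × 0.1445 = 3.304 + 0.1777 = 3.482 mg/L.
DO = C_s − D = 8.80 − 3.482 = 5.318 mg/L.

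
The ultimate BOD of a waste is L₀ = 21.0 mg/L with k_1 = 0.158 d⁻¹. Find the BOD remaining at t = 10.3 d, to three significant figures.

L ≈ 4.13 mg/L

L_t = L₀ e^(−k_1 t) = 21.0 × e^(−0.158×10.3) = 21.0 × 0.1964 = 4.125 mg/L.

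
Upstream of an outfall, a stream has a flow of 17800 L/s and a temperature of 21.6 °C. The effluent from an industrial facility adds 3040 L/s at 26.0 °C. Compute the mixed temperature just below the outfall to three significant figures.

22.2 °C

Flow-weighted mixing: C = (Q_r C_r + Q_w C_w)/(Q_r + Q_w)
= (17800×21.6 + 3040×26.0)/(17800 + 3040) = 463500/20840 = 22.24 °C.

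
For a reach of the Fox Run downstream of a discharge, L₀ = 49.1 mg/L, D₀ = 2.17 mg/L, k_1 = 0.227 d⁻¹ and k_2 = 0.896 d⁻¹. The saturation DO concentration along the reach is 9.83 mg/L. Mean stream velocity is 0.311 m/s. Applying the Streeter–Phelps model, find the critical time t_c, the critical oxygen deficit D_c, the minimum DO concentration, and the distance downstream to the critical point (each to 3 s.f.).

t_c ≈ 1.84 d; D_c ≈ 8.19 mg/L; min DO ≈ 1.64 mg/L; x_c ≈ 49.5 km

With k_2/k_1 = 3.947 and 1 − D₀(k_2−k_1)/(k_1 L₀) = 0.8697,
t_c = ln(3.947 × 0.8697) / (0.896 − 0.227) = ln(3.433) / 0.6690 = 1.233/0.6690 = 1.844 d.
D_c = (k_1/k_2) L₀ e^(−k_1 t_c) = (0.227/0.896) × 49.1 × e^(−0.227×1.844) = 0.2533 × 49.1 × 0.6580 = 8.185 mg/L.
Minimum DO = C_s − D_c = 9.83 − 8.185 = 1.645 mg/L.
x_c = v t_c = 0.311 m/s × 1.844 d × 86400 s/d = 49540 m ≈ 49.5 km.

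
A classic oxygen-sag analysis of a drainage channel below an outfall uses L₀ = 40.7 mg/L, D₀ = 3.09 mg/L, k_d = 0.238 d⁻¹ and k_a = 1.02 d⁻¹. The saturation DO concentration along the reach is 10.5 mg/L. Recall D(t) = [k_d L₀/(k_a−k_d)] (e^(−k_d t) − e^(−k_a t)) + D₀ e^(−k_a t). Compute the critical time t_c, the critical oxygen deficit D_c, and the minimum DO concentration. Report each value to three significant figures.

t_c = [1/(k_a−k_d)] ln[(k_a/k_d)(1 − D₀(k_a−k_d)/(k_d L₀))]
= [1/(1.02−0.238)] ln[(1.02/0.238)(1 − 3.09×0.7820/(0.238×40.7))]
= (1/0.7820) ln[4.286 × 0.7505] = 1.279 × ln(3.217) = 1.279 × 1.168 = 1.494 d.
D_c = (k_d/k_a) L₀ e^(−k_d t_c) = (0.238/1.02) × 40.7 × e^(−0.238×1.494) = 0.2333 × 40.7 × 0.7008 = 6.655 mg/L.
Minimum DO = C_s − D_c = 10.5 − 6.655 = 3.845 mg/L.

t_c ≈ 1.49 d; D_c ≈ 6.65 mg/L; min DO ≈ 3.85 mg/L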